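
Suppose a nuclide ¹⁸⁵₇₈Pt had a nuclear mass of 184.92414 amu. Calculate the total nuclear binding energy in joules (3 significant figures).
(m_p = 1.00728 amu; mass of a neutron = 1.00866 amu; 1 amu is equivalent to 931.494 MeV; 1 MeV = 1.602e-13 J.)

2.34e-10 J

Z = 78, so N = A − Z = 185 − 78 = 107.
Total constituent mass: 78 × 1.00728 + 107 × 1.00866 = 186.49446 amu
Mass defect Δm = 186.49446 − 184.92414 = 1.57032 amu
Binding energy = Δm·c² = 1.57032 × 931.494 MeV/amu = 1462.74 MeV
In joules: 1462.74 MeV × 1.602e-13 J/MeV = 2.3433e-10 J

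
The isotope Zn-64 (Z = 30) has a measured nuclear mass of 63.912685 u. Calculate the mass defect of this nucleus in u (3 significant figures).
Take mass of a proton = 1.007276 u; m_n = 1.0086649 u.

Σm = 30·m_p + 34·m_n = 30.218280 + 34.2946066 = 64.5128866 u
Mass defect Δm = 64.5128866 − 63.912685 = 0.6002016 u

0.600 u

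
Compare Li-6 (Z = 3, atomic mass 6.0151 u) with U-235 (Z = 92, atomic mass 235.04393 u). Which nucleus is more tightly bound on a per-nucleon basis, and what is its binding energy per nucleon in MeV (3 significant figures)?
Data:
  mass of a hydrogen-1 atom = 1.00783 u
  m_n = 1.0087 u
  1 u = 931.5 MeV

Li-6: Σm = 3(1.00783) + 3(1.0087) = 6.04959 u; Δm = 0.03449 u; E_B = 32.1274 MeV; E_B/A = 5.3546 MeV
U-235: Σm = 92(1.00783) + 143(1.0087) = 236.96446 u; Δm = 1.92053 u; E_B = 1789.0 MeV; E_B/A = 7.613 MeV
U-235 has the higher binding energy per nucleon, so it is the more tightly bound nucleus.

U-235; 7.61 MeV/nucleon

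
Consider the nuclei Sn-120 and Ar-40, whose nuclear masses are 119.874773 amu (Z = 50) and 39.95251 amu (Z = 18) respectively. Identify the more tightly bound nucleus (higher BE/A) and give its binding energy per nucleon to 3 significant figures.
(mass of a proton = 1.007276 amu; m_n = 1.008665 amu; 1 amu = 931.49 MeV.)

Ar-40; 8.60 MeV/nucleon

Sn-120: Σm = 50(1.007276) + 70(1.008665) = 120.970350 amu; Δm = 1.095577 amu; E_B = 1020.5 MeV; E_B/A = 8.504 MeV
Ar-40: Σm = 18(1.007276) + 22(1.008665) = 40.321598 amu; Δm = 0.369088 amu; E_B = 343.80 MeV; E_B/A = 8.595 MeV
Ar-40 has the higher binding energy per nucleon, so it is the more tightly bound nucleus.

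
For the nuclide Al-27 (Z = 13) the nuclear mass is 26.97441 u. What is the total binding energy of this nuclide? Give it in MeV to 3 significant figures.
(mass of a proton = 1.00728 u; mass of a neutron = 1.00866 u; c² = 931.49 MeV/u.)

225 MeV

The nucleus contains 13 protons and 27 − 13 = 14 neutrons.
Σm = 13·m_p + 14·m_n = 13.09464 + 14.12124 = 27.21588 u
The mass defect is 27.21588 − 26.97441 = 0.24147 u.
E_B = 0.24147 × 931.49 = 224.927 MeV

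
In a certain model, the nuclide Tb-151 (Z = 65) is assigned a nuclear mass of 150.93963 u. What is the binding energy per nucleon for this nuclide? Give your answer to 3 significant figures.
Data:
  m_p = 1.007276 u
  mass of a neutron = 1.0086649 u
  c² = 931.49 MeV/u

7.89 MeV/nucleon

Z = 65, so N = A − Z = 151 − 65 = 86.
Total constituent mass: 65 × 1.007276 + 86 × 1.0086649 = 152.2181214 u
Δm = 152.2181214 − 150.93963 = 1.2784914 u
Binding energy = Δm·c² = 1.2784914 × 931.49 MeV/u = 1190.90 MeV
BE/A = 1190.90 MeV / 151 = 7.887 MeV/nucleon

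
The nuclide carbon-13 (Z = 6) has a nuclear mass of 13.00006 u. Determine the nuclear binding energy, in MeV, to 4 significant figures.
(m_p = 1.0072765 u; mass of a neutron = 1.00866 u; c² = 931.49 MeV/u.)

97.08 MeV

The nucleus contains 6 protons and 13 − 6 = 7 neutrons.
Total constituent mass: 6 × 1.0072765 + 7 × 1.00866 = 13.1042790 u
Mass defect Δm = 13.1042790 − 13.00006 = 0.1042190 u
E_B = 0.1042190 × 931.49 = 97.0790 MeV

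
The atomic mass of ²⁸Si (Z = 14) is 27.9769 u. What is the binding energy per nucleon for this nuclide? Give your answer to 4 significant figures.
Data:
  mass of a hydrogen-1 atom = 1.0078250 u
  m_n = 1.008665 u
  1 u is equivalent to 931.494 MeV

With 14 protons and 14 neutrons (A = 28):
Mass of separated nucleons = 14(1.0078250) + 14(1.008665) = 14.1095500 + 14.121310 = 28.2308600 u
Mass defect Δm = 28.2308600 − 27.9769 = 0.2539600 u
Binding energy = Δm·c² = 0.2539600 × 931.494 MeV/u = 236.562 MeV
BE/A = 236.562 MeV / 28 = 8.449 MeV/nucleon

8.449 MeV/nucleon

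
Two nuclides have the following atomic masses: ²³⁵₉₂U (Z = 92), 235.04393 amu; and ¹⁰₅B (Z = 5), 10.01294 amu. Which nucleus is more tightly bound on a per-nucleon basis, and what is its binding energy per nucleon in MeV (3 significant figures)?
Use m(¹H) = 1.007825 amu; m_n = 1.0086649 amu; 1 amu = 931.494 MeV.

²³⁵₉₂U: Σm = 92(1.007825) + 143(1.0086649) = 236.9589807 amu; Δm = 1.9150507 amu; E_B = 1783.9 MeV; E_B/A = 7.591 MeV
¹⁰₅B: Σm = 5(1.007825) + 5(1.0086649) = 10.0824495 amu; Δm = 0.0695095 amu; E_B = 64.748 MeV; E_B/A = 6.4748 MeV
²³⁵₉₂U has the higher binding energy per nucleon, so it is the more tightly bound nucleus.

²³⁵₉₂U; 7.59 MeV/nucleon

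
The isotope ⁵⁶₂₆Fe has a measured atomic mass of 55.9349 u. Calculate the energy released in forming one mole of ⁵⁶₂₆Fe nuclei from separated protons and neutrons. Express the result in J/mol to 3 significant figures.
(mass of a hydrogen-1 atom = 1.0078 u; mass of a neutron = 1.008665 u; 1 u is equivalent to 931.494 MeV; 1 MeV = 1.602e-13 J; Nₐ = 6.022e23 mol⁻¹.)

Total constituent mass: 26 × 1.0078 + 30 × 1.008665 = 56.462750 u
Mass defect Δm = 56.462750 − 55.9349 = 0.527850 u
E_B = 0.527850 × 931.494 = 491.689 MeV
Per nucleus in joules: 491.689 MeV × 1.602e-13 J/MeV = 7.8769e-11 J
Per mole: 7.8769e-11 J × 6.022e23 mol⁻¹ = 4.7435e+13 J/mol

4.74e+13 J/mol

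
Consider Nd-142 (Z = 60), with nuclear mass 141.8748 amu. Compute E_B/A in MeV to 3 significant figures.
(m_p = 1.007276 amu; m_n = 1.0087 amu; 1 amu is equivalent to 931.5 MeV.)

Mass of separated nucleons = 60(1.007276) + 82(1.0087) = 60.436560 + 82.7134 = 143.149960 amu
Δm = 143.149960 − 141.8748 = 1.275160 amu
Converting to energy: 1.275160 amu × 931.5 MeV/amu = 1187.81 MeV
Per nucleon: 1187.81 / 142 = 8.3649 MeV

8.36 MeV/nucleon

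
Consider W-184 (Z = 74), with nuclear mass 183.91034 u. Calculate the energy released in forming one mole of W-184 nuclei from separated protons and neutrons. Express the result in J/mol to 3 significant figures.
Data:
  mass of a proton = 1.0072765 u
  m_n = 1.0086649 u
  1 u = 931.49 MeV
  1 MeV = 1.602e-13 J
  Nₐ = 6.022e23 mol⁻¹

1.42e+14 J/mol

Z = 74, so N = A − Z = 184 − 74 = 110.
Mass of separated nucleons = 74(1.0072765) + 110(1.0086649) = 74.5384610 + 110.9531390 = 185.4916000 u
Mass defect Δm = 185.4916000 − 183.91034 = 1.5812600 u
Converting to energy: 1.5812600 u × 931.49 MeV/u = 1472.93 MeV
Per nucleus in joules: 1472.93 MeV × 1.602e-13 J/MeV = 2.3596e-10 J
Per mole: 2.3596e-10 J × 6.022e23 mol⁻¹ = 1.4210e+14 J/mol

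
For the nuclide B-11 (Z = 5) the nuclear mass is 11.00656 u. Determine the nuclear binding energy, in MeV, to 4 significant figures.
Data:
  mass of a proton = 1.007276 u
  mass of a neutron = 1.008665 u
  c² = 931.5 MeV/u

Total constituent mass: 5 × 1.007276 + 6 × 1.008665 = 11.088370 u
Δm = 11.088370 − 11.00656 = 0.081810 u
Converting to energy: 0.081810 u × 931.5 MeV/u = 76.2060 MeV

76.21 MeV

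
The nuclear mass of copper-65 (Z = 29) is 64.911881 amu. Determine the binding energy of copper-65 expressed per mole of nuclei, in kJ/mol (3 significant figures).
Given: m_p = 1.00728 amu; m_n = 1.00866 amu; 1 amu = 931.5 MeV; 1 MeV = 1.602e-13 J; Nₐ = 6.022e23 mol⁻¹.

Σm = 29·m_p + 36·m_n = 29.21112 + 36.31176 = 65.52288 amu
The mass defect is 65.52288 − 64.911881 = 0.610999 amu.
E_B = 0.610999 × 931.5 = 569.146 MeV
Per nucleus in joules: 569.146 MeV × 1.602e-13 J/MeV = 9.1177e-11 J
Per mole: 9.1177e-11 J × 6.022e23 mol⁻¹ = 5.4907e+13 J/mol

5.49e+10 kJ/mol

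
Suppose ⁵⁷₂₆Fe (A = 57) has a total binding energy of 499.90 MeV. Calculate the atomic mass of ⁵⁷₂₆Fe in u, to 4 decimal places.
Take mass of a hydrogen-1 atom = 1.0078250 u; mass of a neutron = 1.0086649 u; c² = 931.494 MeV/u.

56.9354 u

Mass defect = 499.90 MeV / (931.494 MeV/u) = 0.536665 u
Constituent mass = 26(1.0078250) + 31(1.0086649) = 57.4720619 u
Atomic mass = 57.4720619 − 0.536665 = 56.9353969 u ≈ 56.9354 u (to 4 decimal places)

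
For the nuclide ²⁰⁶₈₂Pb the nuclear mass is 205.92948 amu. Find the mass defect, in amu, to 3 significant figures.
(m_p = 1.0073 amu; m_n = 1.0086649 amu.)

1.74 amu

Total constituent mass: 82 × 1.0073 + 124 × 1.0086649 = 207.6730476 amu
Mass defect Δm = 207.6730476 − 205.92948 = 1.7435676 amu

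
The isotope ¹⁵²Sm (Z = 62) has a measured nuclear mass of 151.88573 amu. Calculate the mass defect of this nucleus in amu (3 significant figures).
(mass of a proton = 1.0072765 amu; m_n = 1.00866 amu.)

Mass of separated nucleons = 62(1.0072765) + 90(1.00866) = 62.4511430 + 90.77940 = 153.2305430 amu
Δm = 153.2305430 − 151.88573 = 1.3448130 amu

1.34 amu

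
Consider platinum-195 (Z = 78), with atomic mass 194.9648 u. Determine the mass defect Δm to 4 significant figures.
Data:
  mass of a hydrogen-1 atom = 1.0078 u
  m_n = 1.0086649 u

Σm = 78·m(¹H) + 117·m_n = 78.6084 + 118.0137933 = 196.6221933 u
Δm = 196.6221933 − 194.9648 = 1.6573933 u

1.657 u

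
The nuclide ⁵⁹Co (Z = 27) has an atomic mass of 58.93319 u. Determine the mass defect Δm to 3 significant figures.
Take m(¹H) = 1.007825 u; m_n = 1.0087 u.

0.556 u

Σm = 27·m(¹H) + 32·m_n = 27.211275 + 32.2784 = 59.489675 u
Δm = 59.489675 − 58.93319 = 0.556485 u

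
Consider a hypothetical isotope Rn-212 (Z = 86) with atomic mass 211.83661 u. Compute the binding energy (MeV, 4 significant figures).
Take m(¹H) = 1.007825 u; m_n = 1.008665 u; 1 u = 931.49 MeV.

Z = 86, so N = A − Z = 212 − 86 = 126.
Mass of separated nucleons = 86(1.007825) + 126(1.008665) = 86.672950 + 127.091790 = 213.764740 u
Mass defect Δm = 213.764740 − 211.83661 = 1.928130 u
E_B = 1.928130 × 931.49 = 1796.03 MeV

1796 MeV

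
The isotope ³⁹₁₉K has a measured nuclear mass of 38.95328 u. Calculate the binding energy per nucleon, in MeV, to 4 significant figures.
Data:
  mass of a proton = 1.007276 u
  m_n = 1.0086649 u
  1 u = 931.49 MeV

Z = 19, so N = A − Z = 39 − 19 = 20.
Σm = 19·m_p + 20·m_n = 19.138244 + 20.1732980 = 39.3115420 u
The mass defect is 39.3115420 − 38.95328 = 0.3582620 u.
E_B = 0.3582620 × 931.49 = 333.717 MeV
BE/A = 333.717 MeV / 39 = 8.557 MeV/nucleon

8.557 MeV/nucleon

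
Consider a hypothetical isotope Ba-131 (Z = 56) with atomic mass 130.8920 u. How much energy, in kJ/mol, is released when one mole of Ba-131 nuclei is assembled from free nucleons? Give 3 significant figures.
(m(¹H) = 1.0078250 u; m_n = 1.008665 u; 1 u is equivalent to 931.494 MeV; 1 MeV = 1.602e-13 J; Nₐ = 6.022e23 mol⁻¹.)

With 56 protons and 75 neutrons (A = 131):
Mass of separated nucleons = 56(1.0078250) + 75(1.008665) = 56.4382000 + 75.649875 = 132.0880750 u
Mass defect Δm = 132.0880750 − 130.8920 = 1.1960750 u
Binding energy = Δm·c² = 1.1960750 × 931.494 MeV/u = 1114.14 MeV
Per nucleus in joules: 1114.14 MeV × 1.602e-13 J/MeV = 1.7849e-10 J
Per mole: 1.7849e-10 J × 6.022e23 mol⁻¹ = 1.0749e+14 J/mol

1.07e+11 kJ/mol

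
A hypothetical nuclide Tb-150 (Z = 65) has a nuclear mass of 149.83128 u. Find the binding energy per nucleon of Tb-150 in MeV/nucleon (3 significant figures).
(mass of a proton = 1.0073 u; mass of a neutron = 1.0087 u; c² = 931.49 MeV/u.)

8.59 MeV/nucleon

Σm = 65·m_p + 85·m_n = 65.4745 + 85.7395 = 151.2140 u
Mass defect Δm = 151.2140 − 149.83128 = 1.38272 u
E_B = 1.38272 × 931.49 = 1287.99 MeV
Per nucleon: 1287.99 / 150 = 8.587 MeV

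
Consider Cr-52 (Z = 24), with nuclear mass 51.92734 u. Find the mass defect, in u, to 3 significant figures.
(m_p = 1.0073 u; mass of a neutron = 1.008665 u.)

0.490 u

The nucleus contains 24 protons and 52 − 24 = 28 neutrons.
Σm = 24·m_p + 28·m_n = 24.1752 + 28.242620 = 52.417820 u
The mass defect is 52.417820 − 51.92734 = 0.490480 u.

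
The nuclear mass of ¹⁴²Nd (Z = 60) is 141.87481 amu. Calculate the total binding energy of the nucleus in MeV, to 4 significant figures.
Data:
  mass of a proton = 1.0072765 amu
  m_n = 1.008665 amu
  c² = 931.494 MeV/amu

Mass of separated nucleons = 60(1.0072765) + 82(1.008665) = 60.4365900 + 82.710530 = 143.1471200 amu
Δm = 143.1471200 − 141.87481 = 1.2723100 amu
Binding energy = Δm·c² = 1.2723100 × 931.494 MeV/amu = 1185.15 MeV

1185 MeV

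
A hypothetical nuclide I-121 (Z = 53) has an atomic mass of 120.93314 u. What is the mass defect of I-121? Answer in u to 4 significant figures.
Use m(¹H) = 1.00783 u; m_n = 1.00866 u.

1.071 u

With 53 protons and 68 neutrons (A = 121):
Total constituent mass: 53 × 1.00783 + 68 × 1.00866 = 122.00387 u
Δm = 122.00387 − 120.93314 = 1.07073 u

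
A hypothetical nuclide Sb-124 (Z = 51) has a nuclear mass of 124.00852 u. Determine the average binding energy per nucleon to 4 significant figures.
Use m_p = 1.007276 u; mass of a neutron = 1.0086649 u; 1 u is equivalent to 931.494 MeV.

With 51 protons and 73 neutrons (A = 124):
Mass of separated nucleons = 51(1.007276) + 73(1.0086649) = 51.371076 + 73.6325377 = 125.0036137 u
Mass defect Δm = 125.0036137 − 124.00852 = 0.9950937 u
E_B = 0.9950937 × 931.494 = 926.924 MeV
Per nucleon: 926.924 / 124 = 7.475 MeV

7.475 MeV/nucleon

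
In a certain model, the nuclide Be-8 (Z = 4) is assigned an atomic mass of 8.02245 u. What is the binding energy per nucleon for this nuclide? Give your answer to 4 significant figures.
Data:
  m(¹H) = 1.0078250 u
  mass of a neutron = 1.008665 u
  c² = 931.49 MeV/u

Z = 4, so N = A − Z = 8 − 4 = 4.
Total constituent mass: 4 × 1.0078250 + 4 × 1.008665 = 8.0659600 u
Mass defect Δm = 8.0659600 − 8.02245 = 0.0435100 u
E_B = 0.0435100 × 931.49 = 40.5291 MeV
BE/A = 40.5291 MeV / 8 = 5.066 MeV/nucleon

5.066 MeV/nucleon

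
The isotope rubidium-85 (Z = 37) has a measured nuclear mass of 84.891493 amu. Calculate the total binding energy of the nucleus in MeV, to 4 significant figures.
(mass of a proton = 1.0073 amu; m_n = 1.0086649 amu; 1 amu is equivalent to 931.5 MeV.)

Σm = 37·m_p + 48·m_n = 37.2701 + 48.4159152 = 85.6860152 amu
Mass defect Δm = 85.6860152 − 84.891493 = 0.7945222 amu
E_B = 0.7945222 × 931.5 = 740.097 MeV

740.1 MeV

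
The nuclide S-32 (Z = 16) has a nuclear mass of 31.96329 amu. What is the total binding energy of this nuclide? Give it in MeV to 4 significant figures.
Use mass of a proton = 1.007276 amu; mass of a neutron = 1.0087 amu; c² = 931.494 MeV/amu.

The nucleus contains 16 protons and 32 − 16 = 16 neutrons.
Σm = 16·m_p + 16·m_n = 16.116416 + 16.1392 = 32.255616 amu
Δm = 32.255616 − 31.96329 = 0.292326 amu
Converting to energy: 0.292326 amu × 931.494 MeV/amu = 272.300 MeV

272.3 MeV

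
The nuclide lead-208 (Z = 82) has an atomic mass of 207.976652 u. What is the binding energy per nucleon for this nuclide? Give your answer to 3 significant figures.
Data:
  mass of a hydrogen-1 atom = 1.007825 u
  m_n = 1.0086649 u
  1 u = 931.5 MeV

With 82 protons and 126 neutrons (A = 208):
Σm = 82·m(¹H) + 126·m_n = 82.641650 + 127.0917774 = 209.7334274 u
The mass defect is 209.7334274 − 207.976652 = 1.7567754 u.
Converting to energy: 1.7567754 u × 931.5 MeV/u = 1636.436 MeV
BE/A = 1636.436 MeV / 208 = 7.867 MeV/nucleon

7.87 MeV/nucleon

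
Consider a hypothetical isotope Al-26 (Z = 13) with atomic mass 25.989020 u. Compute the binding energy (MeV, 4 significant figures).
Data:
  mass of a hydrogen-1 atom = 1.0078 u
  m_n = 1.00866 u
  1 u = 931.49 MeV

With 13 protons and 13 neutrons (A = 26):
Σm = 13·m(¹H) + 13·m_n = 13.1014 + 13.11258 = 26.21398 u
The mass defect is 26.21398 − 25.989020 = 0.224960 u.
E_B = 0.224960 × 931.49 = 209.548 MeV

209.5 MeV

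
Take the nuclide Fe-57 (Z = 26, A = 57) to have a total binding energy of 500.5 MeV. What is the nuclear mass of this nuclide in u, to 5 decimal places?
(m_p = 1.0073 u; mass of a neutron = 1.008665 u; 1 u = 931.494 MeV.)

56.92111 u

Mass defect = 500.5 MeV / (931.494 MeV/u) = 0.5373089 u
Constituent mass = 26(1.0073) + 31(1.008665) = 57.458415 u
Nuclear mass = 57.458415 − 0.5373089 = 56.9211061 u ≈ 56.92111 u (to 5 decimal places)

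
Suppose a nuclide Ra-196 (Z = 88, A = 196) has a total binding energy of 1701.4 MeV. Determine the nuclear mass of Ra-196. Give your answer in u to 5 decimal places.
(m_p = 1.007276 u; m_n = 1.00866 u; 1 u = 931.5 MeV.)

Mass defect = 1701.4 MeV / (931.5 MeV/u) = 1.8265164 u
Constituent mass = 88(1.007276) + 108(1.00866) = 197.575568 u
Nuclear mass = 197.575568 − 1.8265164 = 195.7490516 u ≈ 195.74905 u (to 5 decimal places)

195.74905 u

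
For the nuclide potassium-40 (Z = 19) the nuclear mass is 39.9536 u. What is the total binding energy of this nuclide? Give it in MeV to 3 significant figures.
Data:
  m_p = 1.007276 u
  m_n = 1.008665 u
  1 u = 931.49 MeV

341 MeV

Mass of separated nucleons = 19(1.007276) + 21(1.008665) = 19.138244 + 21.181965 = 40.320209 u
Mass defect Δm = 40.320209 − 39.9536 = 0.366609 u
Binding energy = Δm·c² = 0.366609 × 931.49 MeV/u = 341.493 MeV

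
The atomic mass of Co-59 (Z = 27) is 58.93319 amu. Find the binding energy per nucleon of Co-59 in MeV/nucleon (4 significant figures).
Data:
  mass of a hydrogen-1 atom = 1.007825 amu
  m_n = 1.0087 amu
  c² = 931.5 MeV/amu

The nucleus contains 27 protons and 59 − 27 = 32 neutrons.
Total constituent mass: 27 × 1.007825 + 32 × 1.0087 = 59.489675 amu
Δm = 59.489675 − 58.93319 = 0.556485 amu
Binding energy = Δm·c² = 0.556485 × 931.5 MeV/amu = 518.366 MeV
Dividing by A = 59 gives 8.786 MeV per nucleon.

8.786 MeV/nucleon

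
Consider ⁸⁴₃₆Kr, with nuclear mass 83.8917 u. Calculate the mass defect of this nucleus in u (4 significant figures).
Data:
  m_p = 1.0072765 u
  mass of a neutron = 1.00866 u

0.7859 u

Total constituent mass: 36 × 1.0072765 + 48 × 1.00866 = 84.6776340 u
Δm = 84.6776340 − 83.8917 = 0.7859340 u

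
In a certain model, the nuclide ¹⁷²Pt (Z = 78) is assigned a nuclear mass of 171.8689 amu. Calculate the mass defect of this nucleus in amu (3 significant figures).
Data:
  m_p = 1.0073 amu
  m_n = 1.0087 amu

1.52 amu

The nucleus contains 78 protons and 172 − 78 = 94 neutrons.
Mass of separated nucleons = 78(1.0073) + 94(1.0087) = 78.5694 + 94.8178 = 173.3872 amu
Δm = 173.3872 − 171.8689 = 1.5183 amu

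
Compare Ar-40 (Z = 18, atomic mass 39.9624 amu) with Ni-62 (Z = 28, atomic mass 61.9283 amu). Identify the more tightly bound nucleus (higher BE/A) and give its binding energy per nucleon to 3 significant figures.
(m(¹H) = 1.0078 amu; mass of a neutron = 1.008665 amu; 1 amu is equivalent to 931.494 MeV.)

Ni-62; 8.78 MeV/nucleon

Ar-40: Σm = 18(1.0078) + 22(1.008665) = 40.331030 amu; Δm = 0.368630 amu; E_B = 343.377 MeV; E_B/A = 8.584 MeV
Ni-62: Σm = 28(1.0078) + 34(1.008665) = 62.513010 amu; Δm = 0.584710 amu; E_B = 544.65 MeV; E_B/A = 8.7847 MeV
Ni-62 has the higher binding energy per nucleon, so it is the more tightly bound nucleus.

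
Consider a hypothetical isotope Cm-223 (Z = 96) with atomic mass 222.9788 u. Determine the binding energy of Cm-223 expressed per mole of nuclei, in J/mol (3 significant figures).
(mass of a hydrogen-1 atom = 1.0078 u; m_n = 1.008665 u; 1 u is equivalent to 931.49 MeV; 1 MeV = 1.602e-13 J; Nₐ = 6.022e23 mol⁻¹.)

With 96 protons and 127 neutrons (A = 223):
Σm = 96·m(¹H) + 127·m_n = 96.7488 + 128.100455 = 224.849255 u
Mass defect Δm = 224.849255 − 222.9788 = 1.870455 u
E_B = 1.870455 × 931.49 = 1742.31 MeV
Per nucleus in joules: 1742.31 MeV × 1.602e-13 J/MeV = 2.7912e-10 J
Per mole: 2.7912e-10 J × 6.022e23 mol⁻¹ = 1.6809e+14 J/mol

1.68e+14 J/mol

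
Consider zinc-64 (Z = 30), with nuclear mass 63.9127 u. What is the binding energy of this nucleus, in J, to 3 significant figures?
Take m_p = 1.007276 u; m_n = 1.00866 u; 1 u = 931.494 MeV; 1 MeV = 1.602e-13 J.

Total constituent mass: 30 × 1.007276 + 34 × 1.00866 = 64.512720 u
Mass defect Δm = 64.512720 − 63.9127 = 0.600020 u
Converting to energy: 0.600020 u × 931.494 MeV/u = 558.915 MeV
In joules: 558.915 MeV × 1.602e-13 J/MeV = 8.9538e-11 J

8.95e-11 J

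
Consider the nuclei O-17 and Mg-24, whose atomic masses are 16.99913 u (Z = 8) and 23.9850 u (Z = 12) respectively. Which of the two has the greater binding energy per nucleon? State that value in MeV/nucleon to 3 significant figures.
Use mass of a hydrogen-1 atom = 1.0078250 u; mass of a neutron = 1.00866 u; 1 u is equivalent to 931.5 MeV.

O-17: Σm = 8(1.0078250) + 9(1.00866) = 17.1405400 u; Δm = 0.1414100 u; E_B = 131.72 MeV; E_B/A = 7.748 MeV
Mg-24: Σm = 12(1.0078250) + 12(1.00866) = 24.1978200 u; Δm = 0.2128200 u; E_B = 198.24 MeV; E_B/A = 8.260 MeV
Mg-24 has the higher binding energy per nucleon, so it is the more tightly bound nucleus.

Mg-24; 8.26 MeV/nucleon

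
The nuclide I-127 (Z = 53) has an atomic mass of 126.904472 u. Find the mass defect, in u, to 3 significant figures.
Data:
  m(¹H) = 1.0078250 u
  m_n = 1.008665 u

The nucleus contains 53 protons and 127 − 53 = 74 neutrons.
Mass of separated nucleons = 53(1.0078250) + 74(1.008665) = 53.4147250 + 74.641210 = 128.0559350 u
The mass defect is 128.0559350 − 126.904472 = 1.1514630 u.

1.15 u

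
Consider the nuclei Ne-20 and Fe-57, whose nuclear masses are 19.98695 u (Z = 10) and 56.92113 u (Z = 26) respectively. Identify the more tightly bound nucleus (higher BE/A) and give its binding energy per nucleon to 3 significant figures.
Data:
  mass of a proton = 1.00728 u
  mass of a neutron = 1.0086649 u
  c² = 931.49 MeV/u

Fe-57; 8.77 MeV/nucleon

Ne-20: Σm = 10(1.00728) + 10(1.0086649) = 20.1594490 u; Δm = 0.1724990 u; E_B = 160.68 MeV; E_B/A = 8.034 MeV
Fe-57: Σm = 26(1.00728) + 31(1.0086649) = 57.4578919 u; Δm = 0.5367619 u; E_B = 499.99 MeV; E_B/A = 8.772 MeV
Fe-57 has the higher binding energy per nucleon, so it is the more tightly bound nucleus.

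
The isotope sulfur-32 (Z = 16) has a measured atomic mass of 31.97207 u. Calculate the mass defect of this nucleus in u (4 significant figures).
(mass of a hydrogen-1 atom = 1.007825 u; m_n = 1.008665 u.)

0.2918 u

With 16 protons and 16 neutrons (A = 32):
Total constituent mass: 16 × 1.007825 + 16 × 1.008665 = 32.263840 u
The mass defect is 32.263840 − 31.97207 = 0.291770 u.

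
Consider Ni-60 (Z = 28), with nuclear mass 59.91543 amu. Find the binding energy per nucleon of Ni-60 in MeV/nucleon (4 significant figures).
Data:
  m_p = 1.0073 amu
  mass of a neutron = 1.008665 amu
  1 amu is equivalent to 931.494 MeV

Mass of separated nucleons = 28(1.0073) + 32(1.008665) = 28.2044 + 32.277280 = 60.481680 amu
The mass defect is 60.481680 − 59.91543 = 0.566250 amu.
Converting to energy: 0.566250 amu × 931.494 MeV/amu = 527.458 MeV
Per nucleon: 527.458 / 60 = 8.791 MeV

8.791 MeV/nucleon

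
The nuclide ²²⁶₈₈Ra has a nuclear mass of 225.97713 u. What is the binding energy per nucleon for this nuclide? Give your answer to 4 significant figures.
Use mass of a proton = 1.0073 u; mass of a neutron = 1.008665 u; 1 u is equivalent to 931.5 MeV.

With 88 protons and 138 neutrons (A = 226):
Total constituent mass: 88 × 1.0073 + 138 × 1.008665 = 227.838170 u
Δm = 227.838170 − 225.97713 = 1.861040 u
Binding energy = Δm·c² = 1.861040 × 931.5 MeV/u = 1733.56 MeV
Dividing by A = 226 gives 7.671 MeV per nucleon.

7.671 MeV/nucleon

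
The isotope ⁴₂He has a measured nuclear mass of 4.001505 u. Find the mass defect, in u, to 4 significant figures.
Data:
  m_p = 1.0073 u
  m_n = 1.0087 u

0.03050 u

Z = 2, so N = A − Z = 4 − 2 = 2.
Total constituent mass: 2 × 1.0073 + 2 × 1.0087 = 4.0320 u
The mass defect is 4.0320 − 4.001505 = 0.030495 u.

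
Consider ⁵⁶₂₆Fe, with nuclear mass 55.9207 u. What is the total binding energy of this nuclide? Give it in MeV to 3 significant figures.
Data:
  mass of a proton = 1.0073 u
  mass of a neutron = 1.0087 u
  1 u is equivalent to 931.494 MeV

494 MeV

Σm = 26·m_p + 30·m_n = 26.1898 + 30.2610 = 56.4508 u
The mass defect is 56.4508 − 55.9207 = 0.5301 u.
E_B = 0.5301 × 931.494 = 493.785 MeV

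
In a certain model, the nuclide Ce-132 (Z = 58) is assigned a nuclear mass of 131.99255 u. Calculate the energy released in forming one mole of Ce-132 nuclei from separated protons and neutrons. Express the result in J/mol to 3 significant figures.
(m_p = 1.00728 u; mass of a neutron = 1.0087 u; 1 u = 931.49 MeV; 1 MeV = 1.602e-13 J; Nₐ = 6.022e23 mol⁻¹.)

Σm = 58·m_p + 74·m_n = 58.42224 + 74.6438 = 133.06604 u
The mass defect is 133.06604 − 131.99255 = 1.07349 u.
Binding energy = Δm·c² = 1.07349 × 931.49 MeV/u = 999.945 MeV
Per nucleus in joules: 999.945 MeV × 1.602e-13 J/MeV = 1.6019e-10 J
Per mole: 1.6019e-10 J × 6.022e23 mol⁻¹ = 9.6466e+13 J/mol

9.65e+13 J/mol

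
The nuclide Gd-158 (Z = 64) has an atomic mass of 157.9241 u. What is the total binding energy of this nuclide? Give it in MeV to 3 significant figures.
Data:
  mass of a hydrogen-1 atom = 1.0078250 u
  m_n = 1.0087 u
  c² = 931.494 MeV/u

With 64 protons and 94 neutrons (A = 158):
Total constituent mass: 64 × 1.0078250 + 94 × 1.0087 = 159.3186000 u
The mass defect is 159.3186000 − 157.9241 = 1.3945000 u.
E_B = 1.3945000 × 931.494 = 1298.97 MeV

1300 MeV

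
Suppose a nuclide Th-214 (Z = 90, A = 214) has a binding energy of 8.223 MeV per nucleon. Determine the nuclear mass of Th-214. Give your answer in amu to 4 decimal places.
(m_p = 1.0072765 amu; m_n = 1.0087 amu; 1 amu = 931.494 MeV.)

Total binding energy = 214 × 8.223 = 1759.722 MeV
Mass defect = 1759.722 MeV / (931.494 MeV/amu) = 1.889139 amu
Constituent mass = 90(1.0072765) + 124(1.0087) = 215.7336850 amu
Nuclear mass = 215.7336850 − 1.889139 = 213.8445460 amu ≈ 213.8445 amu (to 4 decimal places)

213.8445 amu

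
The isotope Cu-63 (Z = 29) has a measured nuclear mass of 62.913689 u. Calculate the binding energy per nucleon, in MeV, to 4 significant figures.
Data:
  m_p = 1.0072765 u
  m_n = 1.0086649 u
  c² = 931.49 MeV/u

8.752 MeV/nucleon

Z = 29, so N = A − Z = 63 − 29 = 34.
Mass of separated nucleons = 29(1.0072765) + 34(1.0086649) = 29.2110185 + 34.2946066 = 63.5056251 u
Mass defect Δm = 63.5056251 − 62.913689 = 0.5919361 u
Binding energy = Δm·c² = 0.5919361 × 931.49 MeV/u = 551.383 MeV
Per nucleon: 551.383 / 63 = 8.752 MeV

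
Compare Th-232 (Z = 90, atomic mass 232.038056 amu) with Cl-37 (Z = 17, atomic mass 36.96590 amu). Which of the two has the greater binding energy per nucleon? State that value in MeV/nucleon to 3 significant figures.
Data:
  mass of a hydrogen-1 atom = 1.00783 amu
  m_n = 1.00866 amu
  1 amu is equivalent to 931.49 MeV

Th-232: Σm = 90(1.00783) + 142(1.00866) = 233.93442 amu; Δm = 1.896364 amu; E_B = 1766.4 MeV; E_B/A = 7.614 MeV
Cl-37: Σm = 17(1.00783) + 20(1.00866) = 37.30631 amu; Δm = 0.34041 amu; E_B = 317.09 MeV; E_B/A = 8.570 MeV
Cl-37 has the higher binding energy per nucleon, so it is the more tightly bound nucleus.

Cl-37; 8.57 MeV/nucleon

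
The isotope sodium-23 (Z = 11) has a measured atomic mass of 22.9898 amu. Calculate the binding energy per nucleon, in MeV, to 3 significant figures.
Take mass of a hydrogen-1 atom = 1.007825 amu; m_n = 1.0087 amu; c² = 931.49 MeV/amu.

The nucleus contains 11 protons and 23 − 11 = 12 neutrons.
Mass of separated nucleons = 11(1.007825) + 12(1.0087) = 11.086075 + 12.1044 = 23.190475 amu
Mass defect Δm = 23.190475 − 22.9898 = 0.200675 amu
Converting to energy: 0.200675 amu × 931.49 MeV/amu = 186.927 MeV
Per nucleon: 186.927 / 23 = 8.127 MeV

8.13 MeV/nucleon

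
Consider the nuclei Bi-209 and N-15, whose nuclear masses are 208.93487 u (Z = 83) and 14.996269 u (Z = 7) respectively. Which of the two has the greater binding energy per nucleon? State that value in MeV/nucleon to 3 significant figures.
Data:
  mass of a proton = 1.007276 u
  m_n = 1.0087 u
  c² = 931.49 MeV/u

Bi-209: Σm = 83(1.007276) + 126(1.0087) = 210.700108 u; Δm = 1.765238 u; E_B = 1644.3 MeV; E_B/A = 7.867 MeV
N-15: Σm = 7(1.007276) + 8(1.0087) = 15.120532 u; Δm = 0.124263 u; E_B = 115.75 MeV; E_B/A = 7.717 MeV
Bi-209 has the higher binding energy per nucleon, so it is the more tightly bound nucleus.

Bi-209; 7.87 MeV/nucleon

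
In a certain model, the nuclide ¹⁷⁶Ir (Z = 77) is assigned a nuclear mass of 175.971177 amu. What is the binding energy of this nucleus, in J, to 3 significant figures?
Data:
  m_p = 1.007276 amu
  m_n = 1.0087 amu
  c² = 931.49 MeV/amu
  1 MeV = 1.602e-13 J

2.16e-10 J

Σm = 77·m_p + 99·m_n = 77.560252 + 99.8613 = 177.421552 amu
The mass defect is 177.421552 − 175.971177 = 1.450375 amu.
Converting to energy: 1.450375 amu × 931.49 MeV/amu = 1351.01 MeV
In joules: 1351.01 MeV × 1.602e-13 J/MeV = 2.1643e-10 J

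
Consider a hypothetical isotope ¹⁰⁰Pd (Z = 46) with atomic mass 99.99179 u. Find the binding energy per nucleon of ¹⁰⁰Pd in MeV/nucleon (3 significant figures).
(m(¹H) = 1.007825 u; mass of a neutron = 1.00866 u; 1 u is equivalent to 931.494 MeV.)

7.79 MeV/nucleon

The nucleus contains 46 protons and 100 − 46 = 54 neutrons.
Mass of separated nucleons = 46(1.007825) + 54(1.00866) = 46.359950 + 54.46764 = 100.827590 u
Mass defect Δm = 100.827590 − 99.99179 = 0.835800 u
Converting to energy: 0.835800 u × 931.494 MeV/u = 778.543 MeV
Dividing by A = 100 gives 7.785 MeV per nucleon.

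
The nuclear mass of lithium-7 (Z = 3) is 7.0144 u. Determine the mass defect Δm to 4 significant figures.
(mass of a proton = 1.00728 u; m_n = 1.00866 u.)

0.04208 u

The nucleus contains 3 protons and 7 − 3 = 4 neutrons.
Total constituent mass: 3 × 1.00728 + 4 × 1.00866 = 7.05648 u
Mass defect Δm = 7.05648 − 7.0144 = 0.04208 u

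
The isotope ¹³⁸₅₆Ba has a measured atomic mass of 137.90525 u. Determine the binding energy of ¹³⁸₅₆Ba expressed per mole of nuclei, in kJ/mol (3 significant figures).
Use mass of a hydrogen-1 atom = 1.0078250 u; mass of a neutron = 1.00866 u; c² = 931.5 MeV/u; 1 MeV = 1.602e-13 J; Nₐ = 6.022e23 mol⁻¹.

1.12e+11 kJ/mol

Σm = 56·m(¹H) + 82·m_n = 56.4382000 + 82.71012 = 139.1483200 u
The mass defect is 139.1483200 − 137.90525 = 1.2430700 u.
Binding energy = Δm·c² = 1.2430700 × 931.5 MeV/u = 1157.92 MeV
Per nucleus in joules: 1157.92 MeV × 1.602e-13 J/MeV = 1.8550e-10 J
Per mole: 1.8550e-10 J × 6.022e23 mol⁻¹ = 1.1171e+14 J/mol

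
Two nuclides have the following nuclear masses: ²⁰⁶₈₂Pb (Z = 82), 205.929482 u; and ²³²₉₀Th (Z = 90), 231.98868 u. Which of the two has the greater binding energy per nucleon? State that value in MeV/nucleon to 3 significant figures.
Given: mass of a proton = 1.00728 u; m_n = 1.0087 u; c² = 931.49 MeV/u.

²⁰⁶₈₂Pb; 7.90 MeV/nucleon

²⁰⁶₈₂Pb: Σm = 82(1.00728) + 124(1.0087) = 207.67576 u; Δm = 1.746278 u; E_B = 1626.6 MeV; E_B/A = 7.896 MeV
²³²₉₀Th: Σm = 90(1.00728) + 142(1.0087) = 233.89060 u; Δm = 1.90192 u; E_B = 1771.6 MeV; E_B/A = 7.636 MeV
²⁰⁶₈₂Pb has the higher binding energy per nucleon, so it is the more tightly bound nucleus.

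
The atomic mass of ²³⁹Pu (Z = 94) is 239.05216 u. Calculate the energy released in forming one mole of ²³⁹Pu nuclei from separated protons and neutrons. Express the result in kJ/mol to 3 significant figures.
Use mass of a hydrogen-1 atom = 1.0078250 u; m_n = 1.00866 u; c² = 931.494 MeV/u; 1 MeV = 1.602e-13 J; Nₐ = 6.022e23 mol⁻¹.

1.74e+11 kJ/mol

With 94 protons and 145 neutrons (A = 239):
Total constituent mass: 94 × 1.0078250 + 145 × 1.00866 = 240.9912500 u
Mass defect Δm = 240.9912500 − 239.05216 = 1.9390900 u
Converting to energy: 1.9390900 u × 931.494 MeV/u = 1806.25 MeV
Per nucleus in joules: 1806.25 MeV × 1.602e-13 J/MeV = 2.8936e-10 J
Per mole: 2.8936e-10 J × 6.022e23 mol⁻¹ = 1.7425e+14 J/mol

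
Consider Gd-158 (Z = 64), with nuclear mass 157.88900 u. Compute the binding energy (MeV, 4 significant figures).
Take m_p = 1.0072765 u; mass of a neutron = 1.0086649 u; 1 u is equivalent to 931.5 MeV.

Z = 64, so N = A − Z = 158 − 64 = 94.
Σm = 64·m_p + 94·m_n = 64.4656960 + 94.8145006 = 159.2801966 u
Δm = 159.2801966 − 157.88900 = 1.3911966 u
Binding energy = Δm·c² = 1.3911966 × 931.5 MeV/u = 1295.90 MeV

1296 MeV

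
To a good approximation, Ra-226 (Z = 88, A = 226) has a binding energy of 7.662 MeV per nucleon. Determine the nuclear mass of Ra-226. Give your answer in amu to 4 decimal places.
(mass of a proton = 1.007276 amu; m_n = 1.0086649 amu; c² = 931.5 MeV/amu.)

Total binding energy = 226 × 7.662 = 1731.612 MeV
Mass defect = 1731.612 MeV / (931.5 MeV/amu) = 1.858950 amu
Constituent mass = 88(1.007276) + 138(1.0086649) = 227.8360442 amu
Nuclear mass = 227.8360442 − 1.858950 = 225.9770942 amu ≈ 225.9771 amu (to 4 decimal places)

225.9771 amu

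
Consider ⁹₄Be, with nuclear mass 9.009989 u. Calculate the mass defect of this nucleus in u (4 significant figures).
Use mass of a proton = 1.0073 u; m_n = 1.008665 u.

0.06254 u

Mass of separated nucleons = 4(1.0073) + 5(1.008665) = 4.0292 + 5.043325 = 9.072525 u
The mass defect is 9.072525 − 9.009989 = 0.062536 u.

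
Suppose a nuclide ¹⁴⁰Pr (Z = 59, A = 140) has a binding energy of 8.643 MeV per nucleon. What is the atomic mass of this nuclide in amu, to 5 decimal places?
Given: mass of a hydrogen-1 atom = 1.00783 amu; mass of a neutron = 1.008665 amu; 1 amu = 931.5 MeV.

Total binding energy = 140 × 8.643 = 1210.020 MeV
Mass defect = 1210.020 MeV / (931.5 MeV/amu) = 1.2990016 amu
Constituent mass = 59(1.00783) + 81(1.008665) = 141.163835 amu
Atomic mass = 141.163835 − 1.2990016 = 139.8648334 amu ≈ 139.86483 amu (to 5 decimal places)

139.86483 amu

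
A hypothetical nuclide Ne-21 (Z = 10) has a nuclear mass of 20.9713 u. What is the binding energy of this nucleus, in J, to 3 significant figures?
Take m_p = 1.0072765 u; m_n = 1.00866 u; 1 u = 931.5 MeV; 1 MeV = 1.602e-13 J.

With 10 protons and 11 neutrons (A = 21):
Total constituent mass: 10 × 1.0072765 + 11 × 1.00866 = 21.1680250 u
Δm = 21.1680250 − 20.9713 = 0.1967250 u
E_B = 0.1967250 × 931.5 = 183.249 MeV
In joules: 183.249 MeV × 1.602e-13 J/MeV = 2.9356e-11 J

2.94e-11 J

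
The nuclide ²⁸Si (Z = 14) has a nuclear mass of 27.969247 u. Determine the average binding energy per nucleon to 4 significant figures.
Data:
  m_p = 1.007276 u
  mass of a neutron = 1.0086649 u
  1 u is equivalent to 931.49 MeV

Mass of separated nucleons = 14(1.007276) + 14(1.0086649) = 14.101864 + 14.1213086 = 28.2231726 u
Mass defect Δm = 28.2231726 − 27.969247 = 0.2539256 u
E_B = 0.2539256 × 931.49 = 236.529 MeV
BE/A = 236.529 MeV / 28 = 8.447 MeV/nucleon

8.447 MeV/nucleon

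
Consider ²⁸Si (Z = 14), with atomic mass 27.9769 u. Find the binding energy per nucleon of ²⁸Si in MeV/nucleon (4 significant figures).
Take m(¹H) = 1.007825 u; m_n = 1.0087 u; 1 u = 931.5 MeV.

8.465 MeV/nucleon

The nucleus contains 14 protons and 28 − 14 = 14 neutrons.
Mass of separated nucleons = 14(1.007825) + 14(1.0087) = 14.109550 + 14.1218 = 28.231350 u
Δm = 28.231350 − 27.9769 = 0.254450 u
Converting to energy: 0.254450 u × 931.5 MeV/u = 237.020 MeV
Per nucleon: 237.020 / 28 = 8.465 MeV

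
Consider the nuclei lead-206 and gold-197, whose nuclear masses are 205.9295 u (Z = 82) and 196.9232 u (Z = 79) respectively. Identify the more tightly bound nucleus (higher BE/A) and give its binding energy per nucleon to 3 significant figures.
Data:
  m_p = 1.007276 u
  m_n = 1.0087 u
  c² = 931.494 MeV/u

gold-197; 7.94 MeV/nucleon

lead-206: Σm = 82(1.007276) + 124(1.0087) = 207.675432 u; Δm = 1.745932 u; E_B = 1626.33 MeV; E_B/A = 7.8948 MeV
gold-197: Σm = 79(1.007276) + 118(1.0087) = 198.601404 u; Δm = 1.678204 u; E_B = 1563.2 MeV; E_B/A = 7.935 MeV
gold-197 has the higher binding energy per nucleon, so it is the more tightly bound nucleus.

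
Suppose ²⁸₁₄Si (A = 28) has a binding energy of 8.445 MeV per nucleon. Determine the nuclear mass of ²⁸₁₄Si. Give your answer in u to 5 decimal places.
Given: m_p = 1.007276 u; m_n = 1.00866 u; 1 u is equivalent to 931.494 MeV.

27.96925 u

Total binding energy = 28 × 8.445 = 236.460 MeV
Mass defect = 236.460 MeV / (931.494 MeV/u) = 0.2538503 u
Constituent mass = 14(1.007276) + 14(1.00866) = 28.223104 u
Nuclear mass = 28.223104 − 0.2538503 = 27.9692537 u ≈ 27.96925 u (to 5 decimal places)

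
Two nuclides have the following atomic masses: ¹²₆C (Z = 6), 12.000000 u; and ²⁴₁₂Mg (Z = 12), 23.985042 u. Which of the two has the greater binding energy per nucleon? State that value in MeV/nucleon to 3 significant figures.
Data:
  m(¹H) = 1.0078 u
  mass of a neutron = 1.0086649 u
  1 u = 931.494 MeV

²⁴₁₂Mg; 8.25 MeV/nucleon

¹²₆C: Σm = 6(1.0078) + 6(1.0086649) = 12.0987894 u; Δm = 0.0987894 u; E_B = 92.0217 MeV; E_B/A = 7.668 MeV
²⁴₁₂Mg: Σm = 12(1.0078) + 12(1.0086649) = 24.1975788 u; Δm = 0.2125368 u; E_B = 197.98 MeV; E_B/A = 8.249 MeV
²⁴₁₂Mg has the higher binding energy per nucleon, so it is the more tightly bound nucleus.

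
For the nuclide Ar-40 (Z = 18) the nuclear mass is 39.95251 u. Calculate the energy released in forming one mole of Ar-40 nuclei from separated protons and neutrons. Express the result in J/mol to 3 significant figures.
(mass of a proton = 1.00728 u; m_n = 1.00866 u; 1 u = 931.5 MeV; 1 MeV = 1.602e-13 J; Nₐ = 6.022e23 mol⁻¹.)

Mass of separated nucleons = 18(1.00728) + 22(1.00866) = 18.13104 + 22.19052 = 40.32156 u
Δm = 40.32156 − 39.95251 = 0.36905 u
Converting to energy: 0.36905 u × 931.5 MeV/u = 343.770 MeV
Per nucleus in joules: 343.770 MeV × 1.602e-13 J/MeV = 5.5072e-11 J
Per mole: 5.5072e-11 J × 6.022e23 mol⁻¹ = 3.3164e+13 J/mol

3.32e+13 J/mol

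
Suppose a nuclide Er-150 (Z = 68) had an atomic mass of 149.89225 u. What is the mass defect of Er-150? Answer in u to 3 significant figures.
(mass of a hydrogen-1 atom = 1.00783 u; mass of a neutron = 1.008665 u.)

Total constituent mass: 68 × 1.00783 + 82 × 1.008665 = 151.242970 u
The mass defect is 151.242970 − 149.89225 = 1.350720 u.

1.35 u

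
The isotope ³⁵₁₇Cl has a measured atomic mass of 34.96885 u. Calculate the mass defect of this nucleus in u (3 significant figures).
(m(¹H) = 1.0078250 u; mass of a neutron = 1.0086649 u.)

0.320 u

The nucleus contains 17 protons and 35 − 17 = 18 neutrons.
Total constituent mass: 17 × 1.0078250 + 18 × 1.0086649 = 35.2889932 u
The mass defect is 35.2889932 − 34.96885 = 0.3201432 u.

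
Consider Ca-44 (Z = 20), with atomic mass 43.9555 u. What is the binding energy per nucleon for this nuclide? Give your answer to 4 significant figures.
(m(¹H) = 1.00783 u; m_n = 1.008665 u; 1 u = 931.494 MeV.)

Mass of separated nucleons = 20(1.00783) + 24(1.008665) = 20.15660 + 24.207960 = 44.364560 u
Δm = 44.364560 − 43.9555 = 0.409060 u
Converting to energy: 0.409060 u × 931.494 MeV/u = 381.037 MeV
Dividing by A = 44 gives 8.660 MeV per nucleon.

8.660 MeV/nucleon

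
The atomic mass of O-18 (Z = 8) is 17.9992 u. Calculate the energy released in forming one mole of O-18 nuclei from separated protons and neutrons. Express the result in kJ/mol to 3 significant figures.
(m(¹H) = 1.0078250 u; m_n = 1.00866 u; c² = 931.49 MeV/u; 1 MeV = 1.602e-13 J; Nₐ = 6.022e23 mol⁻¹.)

1.35e+10 kJ/mol

With 8 protons and 10 neutrons (A = 18):
Σm = 8·m(¹H) + 10·m_n = 8.0626000 + 10.08660 = 18.1492000 u
The mass defect is 18.1492000 − 17.9992 = 0.1500000 u.
Binding energy = Δm·c² = 0.1500000 × 931.49 MeV/u = 139.724 MeV
Per nucleus in joules: 139.724 MeV × 1.602e-13 J/MeV = 2.2384e-11 J
Per mole: 2.2384e-11 J × 6.022e23 mol⁻¹ = 1.3480e+13 J/mol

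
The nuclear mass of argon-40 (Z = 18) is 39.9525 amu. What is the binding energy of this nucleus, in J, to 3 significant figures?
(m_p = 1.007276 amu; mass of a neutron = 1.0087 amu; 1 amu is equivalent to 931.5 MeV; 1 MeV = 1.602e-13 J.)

Z = 18, so N = A − Z = 40 − 18 = 22.
Total constituent mass: 18 × 1.007276 + 22 × 1.0087 = 40.322368 amu
The mass defect is 40.322368 − 39.9525 = 0.369868 amu.
E_B = 0.369868 × 931.5 = 344.532 MeV
In joules: 344.532 MeV × 1.602e-13 J/MeV = 5.5194e-11 J

5.52e-11 J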